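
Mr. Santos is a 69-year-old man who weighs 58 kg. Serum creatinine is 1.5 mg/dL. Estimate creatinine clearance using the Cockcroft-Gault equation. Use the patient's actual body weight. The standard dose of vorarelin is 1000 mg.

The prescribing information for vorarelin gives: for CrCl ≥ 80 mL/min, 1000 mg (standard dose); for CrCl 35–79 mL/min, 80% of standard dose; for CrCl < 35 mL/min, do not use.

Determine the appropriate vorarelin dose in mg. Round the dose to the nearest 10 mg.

800 mg

CrCl = (140 − 69) × 58 / (72 × 1.5) = 4118.0 / 108.00 ≈ 38.1 mL/min
CrCl ≈ 38 mL/min → bracket 35–79 mL/min.
80% of 1000 mg = 800 mg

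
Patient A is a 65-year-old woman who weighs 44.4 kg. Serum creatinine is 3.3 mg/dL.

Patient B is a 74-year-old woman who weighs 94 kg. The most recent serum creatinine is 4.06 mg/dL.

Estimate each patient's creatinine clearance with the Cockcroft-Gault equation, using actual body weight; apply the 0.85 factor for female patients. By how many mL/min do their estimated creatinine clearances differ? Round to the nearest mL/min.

Patient A: CrCl = (140 − 65) × 44.4 / (72 × 3.3) × 0.85 = 3330.0 / 237.60 × 0.85 ≈ 11.9 mL/min
Patient B: CrCl = (140 − 74) × 94 / (72 × 4.06) × 0.85 = 6204.0 / 292.32 × 0.85 ≈ 18.0 mL/min
|11.9 − 18.0| = 6.1 mL/min

6 mL/min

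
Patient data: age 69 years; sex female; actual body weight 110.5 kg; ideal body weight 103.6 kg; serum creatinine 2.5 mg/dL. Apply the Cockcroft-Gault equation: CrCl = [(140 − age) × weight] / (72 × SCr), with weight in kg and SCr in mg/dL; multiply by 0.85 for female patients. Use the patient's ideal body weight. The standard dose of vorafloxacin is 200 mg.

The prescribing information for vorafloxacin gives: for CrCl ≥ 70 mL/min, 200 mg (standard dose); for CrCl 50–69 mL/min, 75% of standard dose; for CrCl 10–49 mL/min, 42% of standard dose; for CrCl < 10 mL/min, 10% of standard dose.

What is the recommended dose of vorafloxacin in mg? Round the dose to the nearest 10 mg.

80 mg

CrCl = (140 − 69) × 103.6 / (72 × 2.5) × 0.85 = 7355.6 / 180.00 × 0.85 ≈ 34.7 mL/min
CrCl ≈ 35 mL/min → bracket 10–49 mL/min.
42% of 200 mg = 84 mg → 80 mg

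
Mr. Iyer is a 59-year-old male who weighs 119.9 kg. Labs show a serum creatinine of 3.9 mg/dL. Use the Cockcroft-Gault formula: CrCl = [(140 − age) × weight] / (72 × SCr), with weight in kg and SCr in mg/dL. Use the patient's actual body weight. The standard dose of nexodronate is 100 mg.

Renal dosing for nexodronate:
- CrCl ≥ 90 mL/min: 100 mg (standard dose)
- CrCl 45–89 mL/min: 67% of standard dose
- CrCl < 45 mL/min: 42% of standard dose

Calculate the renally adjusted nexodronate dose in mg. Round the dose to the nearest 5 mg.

CrCl = (140 − 59) × 119.9 / (72 × 3.9) = 9711.9 / 280.80 ≈ 34.6 mL/min
CrCl ≈ 35 mL/min → bracket < 45 mL/min.
42% of 100 mg = 42 mg → 40 mg

40 mg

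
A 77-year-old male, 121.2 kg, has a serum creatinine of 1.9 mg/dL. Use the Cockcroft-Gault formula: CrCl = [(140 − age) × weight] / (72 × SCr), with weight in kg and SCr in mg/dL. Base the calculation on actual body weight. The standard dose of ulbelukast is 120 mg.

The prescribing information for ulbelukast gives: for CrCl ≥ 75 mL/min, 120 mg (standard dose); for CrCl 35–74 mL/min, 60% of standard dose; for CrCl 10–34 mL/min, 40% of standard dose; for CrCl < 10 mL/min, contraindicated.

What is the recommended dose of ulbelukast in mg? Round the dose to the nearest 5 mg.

70 mg

CrCl = (140 − 77) × 121.2 / (72 × 1.9) = 7635.6 / 136.80 ≈ 55.8 mL/min
CrCl ≈ 56 mL/min → bracket 35–74 mL/min.
60% of 120 mg = 72 mg → 70 mg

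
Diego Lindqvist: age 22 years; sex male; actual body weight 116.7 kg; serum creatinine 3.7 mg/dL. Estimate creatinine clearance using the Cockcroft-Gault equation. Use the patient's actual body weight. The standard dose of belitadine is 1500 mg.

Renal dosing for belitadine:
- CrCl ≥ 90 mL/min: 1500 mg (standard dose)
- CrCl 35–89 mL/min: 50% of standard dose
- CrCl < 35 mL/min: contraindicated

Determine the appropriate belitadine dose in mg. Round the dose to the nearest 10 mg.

CrCl = (140 − 22) × 116.7 / (72 × 3.7) = 13770.6 / 266.40 ≈ 51.7 mL/min
CrCl ≈ 52 mL/min → bracket 35–89 mL/min.
50% of 1500 mg = 750 mg

750 mg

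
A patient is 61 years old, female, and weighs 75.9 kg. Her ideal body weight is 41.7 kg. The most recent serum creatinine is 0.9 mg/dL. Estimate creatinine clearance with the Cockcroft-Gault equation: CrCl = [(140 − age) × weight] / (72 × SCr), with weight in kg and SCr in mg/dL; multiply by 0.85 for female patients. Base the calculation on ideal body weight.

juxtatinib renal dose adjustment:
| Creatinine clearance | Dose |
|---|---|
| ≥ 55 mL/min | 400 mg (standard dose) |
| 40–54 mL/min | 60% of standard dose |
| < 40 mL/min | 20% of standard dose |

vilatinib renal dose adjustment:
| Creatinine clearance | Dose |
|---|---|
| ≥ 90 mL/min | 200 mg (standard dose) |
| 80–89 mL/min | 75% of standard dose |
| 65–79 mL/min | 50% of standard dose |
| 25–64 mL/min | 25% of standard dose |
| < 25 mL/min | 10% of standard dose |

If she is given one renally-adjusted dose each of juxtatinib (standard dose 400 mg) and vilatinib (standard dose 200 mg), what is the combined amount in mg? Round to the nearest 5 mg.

CrCl = (140 − 61) × 41.7 / (72 × 0.9) × 0.85 = 3294.3 / 64.80 × 0.85 ≈ 43.2 mL/min
CrCl ≈ 43 mL/min.
juxtatinib: 40–54 mL/min → 60% of 400 mg = 240 mg.
vilatinib: 25–64 mL/min → 25% of 200 mg = 50 mg.
Total = 240 + 50 = 290 mg.

290 mg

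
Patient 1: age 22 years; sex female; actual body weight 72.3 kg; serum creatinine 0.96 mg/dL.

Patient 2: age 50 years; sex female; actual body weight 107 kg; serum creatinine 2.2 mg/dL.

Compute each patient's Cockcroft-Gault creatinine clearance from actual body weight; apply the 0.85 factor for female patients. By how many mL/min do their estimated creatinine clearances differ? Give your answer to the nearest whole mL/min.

Patient 1: CrCl = (140 − 22) × 72.3 / (72 × 0.96) × 0.85 = 8531.4 / 69.12 × 0.85 ≈ 104.9 mL/min
Patient 2: CrCl = (140 − 50) × 107 / (72 × 2.2) × 0.85 = 9630.0 / 158.40 × 0.85 ≈ 51.7 mL/min
|104.9 − 51.7| = 53.2 mL/min

53 mL/min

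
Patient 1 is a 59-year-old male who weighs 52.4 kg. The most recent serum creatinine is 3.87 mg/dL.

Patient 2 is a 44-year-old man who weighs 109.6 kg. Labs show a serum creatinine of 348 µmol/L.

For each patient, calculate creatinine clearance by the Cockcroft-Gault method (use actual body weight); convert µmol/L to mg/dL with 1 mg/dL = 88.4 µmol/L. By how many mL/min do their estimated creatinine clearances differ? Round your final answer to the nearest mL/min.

22 mL/min

Patient 1: CrCl = (140 − 59) × 52.4 / (72 × 3.87) = 4244.4 / 278.64 ≈ 15.2 mL/min
Patient 2: SCr = 348 / 88.4 = 3.937 mg/dL
Patient 2: CrCl = (140 − 44) × 109.6 / (72 × 3.937) = 10521.6 / 283.46 ≈ 37.1 mL/min
|15.2 − 37.1| = 21.9 mL/min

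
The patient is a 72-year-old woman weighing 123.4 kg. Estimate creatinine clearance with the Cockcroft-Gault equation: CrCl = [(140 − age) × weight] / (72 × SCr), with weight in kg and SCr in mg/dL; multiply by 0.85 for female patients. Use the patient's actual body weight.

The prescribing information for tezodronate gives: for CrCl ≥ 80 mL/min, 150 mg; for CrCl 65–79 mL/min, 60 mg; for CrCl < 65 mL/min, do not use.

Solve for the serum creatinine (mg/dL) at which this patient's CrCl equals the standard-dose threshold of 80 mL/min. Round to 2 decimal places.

Standard dose requires CrCl ≥ 80 mL/min.
Set (140 − 72) × 123.4 × 0.85 / (72 × SCr) = 80
SCr = (140 − 72) × 123.4 × 0.85 / (72 × 80) = 1.238 mg/dL

1.24 mg/dL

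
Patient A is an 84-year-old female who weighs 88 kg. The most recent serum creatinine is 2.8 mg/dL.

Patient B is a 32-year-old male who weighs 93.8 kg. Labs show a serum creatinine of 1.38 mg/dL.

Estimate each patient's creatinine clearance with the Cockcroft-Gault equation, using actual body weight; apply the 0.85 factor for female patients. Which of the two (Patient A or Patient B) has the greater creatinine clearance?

Patient A: CrCl = (140 − 84) × 88 / (72 × 2.8) × 0.85 = 4928.0 / 201.60 × 0.85 ≈ 20.8 mL/min
Patient B: CrCl = (140 − 32) × 93.8 / (72 × 1.38) = 10130.4 / 99.36 ≈ 102.0 mL/min
20.8 vs 102.0 mL/min → Patient B is higher.

Patient B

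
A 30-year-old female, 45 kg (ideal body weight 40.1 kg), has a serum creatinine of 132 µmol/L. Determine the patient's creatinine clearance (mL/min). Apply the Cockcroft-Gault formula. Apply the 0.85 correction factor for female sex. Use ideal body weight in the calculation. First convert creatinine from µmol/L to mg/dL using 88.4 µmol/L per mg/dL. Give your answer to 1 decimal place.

34.9 mL/min

SCr = 132 / 88.4 = 1.493 mg/dL
CrCl = (140 − 30) × 40.1 / (72 × 1.493) × 0.85 = 4411.0 / 107.50 × 0.85 ≈ 34.9 mL/min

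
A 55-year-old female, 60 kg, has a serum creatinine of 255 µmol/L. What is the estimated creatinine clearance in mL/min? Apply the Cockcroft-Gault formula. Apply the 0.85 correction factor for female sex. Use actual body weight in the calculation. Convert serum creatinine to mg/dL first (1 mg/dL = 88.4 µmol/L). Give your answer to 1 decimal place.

20.9 mL/min

SCr = 255 / 88.4 = 2.885 mg/dL
CrCl = (140 − 55) × 60 / (72 × 2.885) × 0.85 = 5100.0 / 207.72 × 0.85 ≈ 20.9 mL/min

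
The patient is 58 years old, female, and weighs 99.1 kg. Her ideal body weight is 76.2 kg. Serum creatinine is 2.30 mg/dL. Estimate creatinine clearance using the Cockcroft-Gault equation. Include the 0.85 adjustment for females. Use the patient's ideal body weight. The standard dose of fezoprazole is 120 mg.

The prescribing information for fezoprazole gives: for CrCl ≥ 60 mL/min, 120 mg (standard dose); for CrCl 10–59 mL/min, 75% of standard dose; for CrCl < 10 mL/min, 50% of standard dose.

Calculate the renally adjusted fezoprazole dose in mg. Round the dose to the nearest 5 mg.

CrCl = (140 − 58) × 76.2 / (72 × 2.3) × 0.85 = 6248.4 / 165.60 × 0.85 ≈ 32.1 mL/min
CrCl ≈ 32 mL/min → bracket 10–59 mL/min.
75% of 120 mg = 90 mg

90 mg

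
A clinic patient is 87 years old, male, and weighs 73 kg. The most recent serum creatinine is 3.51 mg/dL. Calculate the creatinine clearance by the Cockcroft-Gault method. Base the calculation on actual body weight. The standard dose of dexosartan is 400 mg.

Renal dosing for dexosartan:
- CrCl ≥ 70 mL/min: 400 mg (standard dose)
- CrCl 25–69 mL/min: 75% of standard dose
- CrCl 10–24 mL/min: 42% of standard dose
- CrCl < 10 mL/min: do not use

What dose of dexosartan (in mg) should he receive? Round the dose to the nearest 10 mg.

CrCl = (140 − 87) × 73 / (72 × 3.51) = 3869.0 / 252.72 ≈ 15.3 mL/min
CrCl ≈ 15 mL/min → bracket 10–24 mL/min.
42% of 400 mg = 168 mg → 170 mg

170 mg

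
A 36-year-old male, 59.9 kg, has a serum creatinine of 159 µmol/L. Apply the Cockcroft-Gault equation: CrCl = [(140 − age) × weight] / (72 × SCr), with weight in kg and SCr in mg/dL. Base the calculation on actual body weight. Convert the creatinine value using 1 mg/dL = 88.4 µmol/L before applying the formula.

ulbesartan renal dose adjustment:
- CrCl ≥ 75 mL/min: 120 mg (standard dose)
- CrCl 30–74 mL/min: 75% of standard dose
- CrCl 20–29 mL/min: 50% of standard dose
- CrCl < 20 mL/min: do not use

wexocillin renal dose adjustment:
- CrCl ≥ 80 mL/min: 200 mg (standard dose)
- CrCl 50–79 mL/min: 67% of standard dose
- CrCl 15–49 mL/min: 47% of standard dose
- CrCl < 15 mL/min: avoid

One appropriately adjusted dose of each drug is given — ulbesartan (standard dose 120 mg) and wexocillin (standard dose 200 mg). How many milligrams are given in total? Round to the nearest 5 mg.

185 mg

SCr = 159 / 88.4 = 1.799 mg/dL
CrCl = (140 − 36) × 59.9 / (72 × 1.799) = 6229.6 / 129.53 ≈ 48.1 mL/min
CrCl ≈ 48 mL/min.
ulbesartan: 30–74 mL/min → 75% of 120 mg = 90 mg.
wexocillin: 15–49 mL/min → 47% of 200 mg = 94 mg.
Total = 90 + 94 = 184 mg.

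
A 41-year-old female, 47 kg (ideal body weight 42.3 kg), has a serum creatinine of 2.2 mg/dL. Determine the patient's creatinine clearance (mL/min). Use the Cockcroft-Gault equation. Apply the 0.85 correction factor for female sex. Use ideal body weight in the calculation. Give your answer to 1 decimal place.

22.5 mL/min

CrCl = (140 − 41) × 42.3 / (72 × 2.2) × 0.85 = 4187.7 / 158.40 × 0.85 ≈ 22.5 mL/min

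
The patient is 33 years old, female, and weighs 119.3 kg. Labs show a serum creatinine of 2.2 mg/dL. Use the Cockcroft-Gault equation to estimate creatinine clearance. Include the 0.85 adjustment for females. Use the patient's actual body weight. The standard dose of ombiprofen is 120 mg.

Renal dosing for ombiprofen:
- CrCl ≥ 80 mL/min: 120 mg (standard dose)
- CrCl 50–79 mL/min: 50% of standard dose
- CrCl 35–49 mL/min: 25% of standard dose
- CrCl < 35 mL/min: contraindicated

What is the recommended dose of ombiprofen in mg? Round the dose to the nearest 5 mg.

60 mg

CrCl = (140 − 33) × 119.3 / (72 × 2.2) × 0.85 = 12765.1 / 158.40 × 0.85 ≈ 68.5 mL/min
CrCl ≈ 68 mL/min → bracket 50–79 mL/min.
50% of 120 mg = 60 mg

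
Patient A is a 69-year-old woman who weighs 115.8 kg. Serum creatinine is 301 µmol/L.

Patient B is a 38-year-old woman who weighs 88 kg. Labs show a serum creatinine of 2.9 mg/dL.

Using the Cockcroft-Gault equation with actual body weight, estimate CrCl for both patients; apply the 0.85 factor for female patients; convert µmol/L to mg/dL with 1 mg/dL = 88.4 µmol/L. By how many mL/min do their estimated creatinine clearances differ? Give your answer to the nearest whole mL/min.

Patient A: SCr = 301 / 88.4 = 3.405 mg/dL
Patient A: CrCl = (140 − 69) × 115.8 / (72 × 3.405) × 0.85 = 8221.8 / 245.16 × 0.85 ≈ 28.5 mL/min
Patient B: CrCl = (140 − 38) × 88 / (72 × 2.9) × 0.85 = 8976.0 / 208.80 × 0.85 ≈ 36.5 mL/min
|28.5 − 36.5| = 8.0 mL/min

8 mL/min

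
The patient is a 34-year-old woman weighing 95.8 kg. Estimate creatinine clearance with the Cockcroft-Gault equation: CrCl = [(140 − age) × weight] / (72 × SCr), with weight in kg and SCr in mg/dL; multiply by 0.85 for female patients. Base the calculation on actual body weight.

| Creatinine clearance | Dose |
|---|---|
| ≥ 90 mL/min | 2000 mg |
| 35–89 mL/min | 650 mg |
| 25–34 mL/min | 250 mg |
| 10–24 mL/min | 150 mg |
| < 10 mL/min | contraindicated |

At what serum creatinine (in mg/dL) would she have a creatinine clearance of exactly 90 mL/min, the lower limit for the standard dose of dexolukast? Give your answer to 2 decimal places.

Standard dose requires CrCl ≥ 90 mL/min.
Set (140 − 34) × 95.8 × 0.85 / (72 × SCr) = 90
SCr = (140 − 34) × 95.8 × 0.85 / (72 × 90) = 1.332 mg/dL

1.33 mg/dL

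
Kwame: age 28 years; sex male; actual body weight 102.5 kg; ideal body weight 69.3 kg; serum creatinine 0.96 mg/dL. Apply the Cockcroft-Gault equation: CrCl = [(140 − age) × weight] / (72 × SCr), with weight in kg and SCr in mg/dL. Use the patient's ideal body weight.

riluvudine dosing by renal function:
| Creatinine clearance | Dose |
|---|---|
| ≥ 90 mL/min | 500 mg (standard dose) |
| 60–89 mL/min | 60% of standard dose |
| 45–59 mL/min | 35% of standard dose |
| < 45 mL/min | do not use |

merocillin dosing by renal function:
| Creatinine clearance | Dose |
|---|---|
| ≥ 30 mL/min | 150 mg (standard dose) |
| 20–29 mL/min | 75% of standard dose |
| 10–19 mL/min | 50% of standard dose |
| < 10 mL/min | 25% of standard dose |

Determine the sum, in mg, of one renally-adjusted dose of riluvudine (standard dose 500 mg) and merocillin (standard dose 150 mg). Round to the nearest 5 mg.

650 mg

CrCl = (140 − 28) × 69.3 / (72 × 0.96) = 7761.6 / 69.12 ≈ 112.3 mL/min
CrCl ≈ 112 mL/min.
riluvudine: ≥ 90 mL/min → 100% of 500 mg = 500 mg.
merocillin: ≥ 30 mL/min → 100% of 150 mg = 150 mg.
Total = 500 + 150 = 650 mg.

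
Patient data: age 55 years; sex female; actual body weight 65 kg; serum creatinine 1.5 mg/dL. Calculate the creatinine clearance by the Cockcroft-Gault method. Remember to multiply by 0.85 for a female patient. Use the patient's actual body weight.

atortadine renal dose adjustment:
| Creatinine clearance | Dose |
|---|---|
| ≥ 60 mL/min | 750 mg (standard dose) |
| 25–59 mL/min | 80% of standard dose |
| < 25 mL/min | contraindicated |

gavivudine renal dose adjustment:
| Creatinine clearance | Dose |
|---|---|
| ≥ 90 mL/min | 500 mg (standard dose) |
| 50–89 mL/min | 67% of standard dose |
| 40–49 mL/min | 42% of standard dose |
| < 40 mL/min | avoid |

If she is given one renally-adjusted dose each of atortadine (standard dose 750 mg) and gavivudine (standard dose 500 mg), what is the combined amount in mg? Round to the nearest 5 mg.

810 mg

CrCl = (140 − 55) × 65 / (72 × 1.5) × 0.85 = 5525.0 / 108.00 × 0.85 ≈ 43.5 mL/min
CrCl ≈ 43 mL/min.
atortadine: 25–59 mL/min → 80% of 750 mg = 600 mg.
gavivudine: 40–49 mL/min → 42% of 500 mg = 210 mg.
Total = 600 + 210 = 810 mg.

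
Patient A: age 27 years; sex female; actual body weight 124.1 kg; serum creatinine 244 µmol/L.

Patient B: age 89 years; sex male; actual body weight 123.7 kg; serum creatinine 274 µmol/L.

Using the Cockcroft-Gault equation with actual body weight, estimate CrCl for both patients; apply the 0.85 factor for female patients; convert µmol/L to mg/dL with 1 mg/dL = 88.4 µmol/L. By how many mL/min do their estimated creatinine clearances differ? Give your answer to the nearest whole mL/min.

32 mL/min

Patient A: SCr = 244 / 88.4 = 2.76 mg/dL
Patient A: CrCl = (140 − 27) × 124.1 / (72 × 2.76) × 0.85 = 14023.3 / 198.72 × 0.85 ≈ 60.0 mL/min
Patient B: SCr = 274 / 88.4 = 3.1 mg/dL
Patient B: CrCl = (140 − 89) × 123.7 / (72 × 3.1) = 6308.7 / 223.20 ≈ 28.3 mL/min
|60.0 − 28.3| = 31.7 mL/min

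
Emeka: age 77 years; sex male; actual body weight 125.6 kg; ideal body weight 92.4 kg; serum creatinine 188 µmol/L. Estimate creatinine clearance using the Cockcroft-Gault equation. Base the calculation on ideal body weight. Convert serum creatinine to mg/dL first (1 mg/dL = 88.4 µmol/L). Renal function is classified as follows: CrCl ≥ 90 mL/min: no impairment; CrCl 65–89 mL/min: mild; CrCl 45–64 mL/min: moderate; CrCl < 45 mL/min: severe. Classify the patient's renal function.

severe

SCr = 188 / 88.4 = 2.127 mg/dL
CrCl = (140 − 77) × 92.4 / (72 × 2.127) = 5821.2 / 153.14 ≈ 38.0 mL/min
38 mL/min falls in the 'severe' range.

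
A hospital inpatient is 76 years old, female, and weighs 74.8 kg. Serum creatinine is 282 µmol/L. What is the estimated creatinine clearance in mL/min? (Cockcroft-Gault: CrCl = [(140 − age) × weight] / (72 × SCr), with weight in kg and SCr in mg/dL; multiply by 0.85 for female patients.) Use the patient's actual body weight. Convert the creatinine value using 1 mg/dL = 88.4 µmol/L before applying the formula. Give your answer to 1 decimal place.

17.7 mL/min

SCr = 282 / 88.4 = 3.19 mg/dL
CrCl = (140 − 76) × 74.8 / (72 × 3.19) × 0.85 = 4787.2 / 229.68 × 0.85 ≈ 17.7 mL/min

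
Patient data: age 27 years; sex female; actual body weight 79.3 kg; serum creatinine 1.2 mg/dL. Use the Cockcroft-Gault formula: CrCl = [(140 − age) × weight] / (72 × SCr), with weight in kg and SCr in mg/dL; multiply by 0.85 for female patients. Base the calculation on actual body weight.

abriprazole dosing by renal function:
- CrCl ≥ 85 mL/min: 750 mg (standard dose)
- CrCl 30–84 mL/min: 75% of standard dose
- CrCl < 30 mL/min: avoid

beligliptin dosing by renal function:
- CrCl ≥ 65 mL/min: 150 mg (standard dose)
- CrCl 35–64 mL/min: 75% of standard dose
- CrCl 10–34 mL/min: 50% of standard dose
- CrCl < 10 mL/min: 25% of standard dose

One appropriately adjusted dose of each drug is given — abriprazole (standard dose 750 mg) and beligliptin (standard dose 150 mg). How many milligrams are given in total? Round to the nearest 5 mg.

900 mg

CrCl = (140 − 27) × 79.3 / (72 × 1.2) × 0.85 = 8960.9 / 86.40 × 0.85 ≈ 88.2 mL/min
CrCl ≈ 88 mL/min.
abriprazole: ≥ 85 mL/min → 100% of 750 mg = 750 mg.
beligliptin: ≥ 65 mL/min → 100% of 150 mg = 150 mg.
Total = 750 + 150 = 900 mg.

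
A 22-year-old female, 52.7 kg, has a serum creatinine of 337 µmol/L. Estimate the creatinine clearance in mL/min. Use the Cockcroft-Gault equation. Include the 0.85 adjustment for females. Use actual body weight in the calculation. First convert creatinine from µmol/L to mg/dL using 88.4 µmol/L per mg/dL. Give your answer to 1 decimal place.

19.3 mL/min

SCr = 337 / 88.4 = 3.812 mg/dL
CrCl = (140 − 22) × 52.7 / (72 × 3.812) × 0.85 = 6218.6 / 274.46 × 0.85 ≈ 19.3 mL/min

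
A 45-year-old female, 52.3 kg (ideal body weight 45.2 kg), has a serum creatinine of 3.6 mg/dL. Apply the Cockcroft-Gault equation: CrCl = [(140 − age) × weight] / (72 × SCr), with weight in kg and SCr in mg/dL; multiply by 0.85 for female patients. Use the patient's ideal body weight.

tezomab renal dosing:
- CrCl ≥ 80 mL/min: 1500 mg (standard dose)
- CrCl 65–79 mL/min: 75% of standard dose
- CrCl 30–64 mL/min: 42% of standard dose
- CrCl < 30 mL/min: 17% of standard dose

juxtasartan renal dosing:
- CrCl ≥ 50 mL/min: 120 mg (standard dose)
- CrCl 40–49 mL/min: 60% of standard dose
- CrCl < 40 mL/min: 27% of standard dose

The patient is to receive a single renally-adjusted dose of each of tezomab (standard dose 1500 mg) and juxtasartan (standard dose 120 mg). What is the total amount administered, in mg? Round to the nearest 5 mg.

CrCl = (140 − 45) × 45.2 / (72 × 3.6) × 0.85 = 4294.0 / 259.20 × 0.85 ≈ 14.1 mL/min
CrCl ≈ 14 mL/min.
tezomab: < 30 mL/min → 17% of 1500 mg = 255 mg.
juxtasartan: < 40 mL/min → 27% of 120 mg = 32.4 mg.
Total = 255 + 32.4 = 287.4 mg.

285 mg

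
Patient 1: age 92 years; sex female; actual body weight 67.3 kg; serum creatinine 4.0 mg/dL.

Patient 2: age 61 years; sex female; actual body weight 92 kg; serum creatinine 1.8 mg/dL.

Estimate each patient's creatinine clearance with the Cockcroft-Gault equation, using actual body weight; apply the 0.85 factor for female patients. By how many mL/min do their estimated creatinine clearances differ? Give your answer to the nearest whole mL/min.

38 mL/min

Patient 1: CrCl = (140 − 92) × 67.3 / (72 × 4) × 0.85 = 3230.4 / 288.00 × 0.85 ≈ 9.5 mL/min
Patient 2: CrCl = (140 − 61) × 92 / (72 × 1.8) × 0.85 = 7268.0 / 129.60 × 0.85 ≈ 47.7 mL/min
|9.5 − 47.7| = 38.2 mL/min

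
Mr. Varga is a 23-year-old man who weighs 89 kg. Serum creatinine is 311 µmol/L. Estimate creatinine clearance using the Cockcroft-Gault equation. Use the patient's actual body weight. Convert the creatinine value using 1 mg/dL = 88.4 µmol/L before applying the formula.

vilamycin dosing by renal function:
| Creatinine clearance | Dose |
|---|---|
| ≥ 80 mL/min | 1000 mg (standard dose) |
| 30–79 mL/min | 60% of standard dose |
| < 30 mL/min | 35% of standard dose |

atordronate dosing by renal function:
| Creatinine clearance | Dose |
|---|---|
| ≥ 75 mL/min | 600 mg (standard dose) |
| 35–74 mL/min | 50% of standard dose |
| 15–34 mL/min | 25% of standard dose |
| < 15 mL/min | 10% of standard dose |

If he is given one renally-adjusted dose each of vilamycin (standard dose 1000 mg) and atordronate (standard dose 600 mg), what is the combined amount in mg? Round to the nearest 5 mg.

SCr = 311 / 88.4 = 3.518 mg/dL
CrCl = (140 − 23) × 89 / (72 × 3.518) = 10413.0 / 253.30 ≈ 41.1 mL/min
CrCl ≈ 41 mL/min.
vilamycin: 30–79 mL/min → 60% of 1000 mg = 600 mg.
atordronate: 35–74 mL/min → 50% of 600 mg = 300 mg.
Total = 600 + 300 = 900 mg.

900 mg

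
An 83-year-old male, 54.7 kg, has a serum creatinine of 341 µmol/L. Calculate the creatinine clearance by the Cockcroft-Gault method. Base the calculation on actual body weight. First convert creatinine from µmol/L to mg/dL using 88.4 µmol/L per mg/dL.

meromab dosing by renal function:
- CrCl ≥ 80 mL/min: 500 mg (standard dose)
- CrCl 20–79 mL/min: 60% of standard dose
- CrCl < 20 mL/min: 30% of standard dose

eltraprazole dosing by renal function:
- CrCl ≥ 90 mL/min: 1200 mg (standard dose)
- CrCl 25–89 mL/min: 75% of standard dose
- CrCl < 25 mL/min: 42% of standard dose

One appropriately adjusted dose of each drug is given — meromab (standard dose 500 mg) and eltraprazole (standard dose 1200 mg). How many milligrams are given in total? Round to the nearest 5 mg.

655 mg

SCr = 341 / 88.4 = 3.857 mg/dL
CrCl = (140 − 83) × 54.7 / (72 × 3.857) = 3117.9 / 277.70 ≈ 11.2 mL/min
CrCl ≈ 11 mL/min.
meromab: < 20 mL/min → 30% of 500 mg = 150 mg.
eltraprazole: < 25 mL/min → 42% of 1200 mg = 504 mg.
Total = 150 + 504 = 654 mg.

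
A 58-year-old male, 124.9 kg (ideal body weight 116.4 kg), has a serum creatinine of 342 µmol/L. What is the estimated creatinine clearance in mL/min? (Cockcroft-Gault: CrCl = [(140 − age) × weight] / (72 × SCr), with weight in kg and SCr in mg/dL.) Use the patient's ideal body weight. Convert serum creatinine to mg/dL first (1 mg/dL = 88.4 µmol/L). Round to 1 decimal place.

34.3 mL/min

SCr = 342 / 88.4 = 3.869 mg/dL
CrCl = (140 − 58) × 116.4 / (72 × 3.869) = 9544.8 / 278.57 ≈ 34.3 mL/min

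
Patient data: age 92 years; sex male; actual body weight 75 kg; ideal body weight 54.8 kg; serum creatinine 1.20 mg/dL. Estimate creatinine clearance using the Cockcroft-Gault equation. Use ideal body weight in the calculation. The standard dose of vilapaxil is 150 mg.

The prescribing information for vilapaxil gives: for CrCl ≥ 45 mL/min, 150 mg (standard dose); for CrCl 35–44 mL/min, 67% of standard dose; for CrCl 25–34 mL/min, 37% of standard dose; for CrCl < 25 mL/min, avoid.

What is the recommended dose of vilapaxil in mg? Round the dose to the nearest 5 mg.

55 mg

CrCl = (140 − 92) × 54.8 / (72 × 1.2) = 2630.4 / 86.40 ≈ 30.4 mL/min
CrCl ≈ 30 mL/min → bracket 25–34 mL/min.
37% of 150 mg = 55.5 mg → 55 mg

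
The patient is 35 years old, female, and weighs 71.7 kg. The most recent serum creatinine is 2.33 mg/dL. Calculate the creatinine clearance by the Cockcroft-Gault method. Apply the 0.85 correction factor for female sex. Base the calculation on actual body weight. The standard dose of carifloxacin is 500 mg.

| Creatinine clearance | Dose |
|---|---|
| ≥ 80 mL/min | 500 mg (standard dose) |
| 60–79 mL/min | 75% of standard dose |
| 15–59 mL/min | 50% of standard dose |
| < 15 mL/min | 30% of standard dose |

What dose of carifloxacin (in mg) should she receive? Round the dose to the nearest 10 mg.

CrCl = (140 − 35) × 71.7 / (72 × 2.33) × 0.85 = 7528.5 / 167.76 × 0.85 ≈ 38.1 mL/min
CrCl ≈ 38 mL/min → bracket 15–59 mL/min.
50% of 500 mg = 250 mg

250 mg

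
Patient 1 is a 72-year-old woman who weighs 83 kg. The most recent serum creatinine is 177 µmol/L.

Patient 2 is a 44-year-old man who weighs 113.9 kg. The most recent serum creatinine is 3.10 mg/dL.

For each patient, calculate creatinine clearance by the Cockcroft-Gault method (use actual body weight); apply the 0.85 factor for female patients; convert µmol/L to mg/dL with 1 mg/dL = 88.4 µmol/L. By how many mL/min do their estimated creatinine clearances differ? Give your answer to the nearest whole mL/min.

16 mL/min

Patient 1: SCr = 177 / 88.4 = 2.002 mg/dL
Patient 1: CrCl = (140 − 72) × 83 / (72 × 2.002) × 0.85 = 5644.0 / 144.14 × 0.85 ≈ 33.3 mL/min
Patient 2: CrCl = (140 − 44) × 113.9 / (72 × 3.1) = 10934.4 / 223.20 ≈ 49.0 mL/min
|33.3 − 49.0| = 15.7 mL/min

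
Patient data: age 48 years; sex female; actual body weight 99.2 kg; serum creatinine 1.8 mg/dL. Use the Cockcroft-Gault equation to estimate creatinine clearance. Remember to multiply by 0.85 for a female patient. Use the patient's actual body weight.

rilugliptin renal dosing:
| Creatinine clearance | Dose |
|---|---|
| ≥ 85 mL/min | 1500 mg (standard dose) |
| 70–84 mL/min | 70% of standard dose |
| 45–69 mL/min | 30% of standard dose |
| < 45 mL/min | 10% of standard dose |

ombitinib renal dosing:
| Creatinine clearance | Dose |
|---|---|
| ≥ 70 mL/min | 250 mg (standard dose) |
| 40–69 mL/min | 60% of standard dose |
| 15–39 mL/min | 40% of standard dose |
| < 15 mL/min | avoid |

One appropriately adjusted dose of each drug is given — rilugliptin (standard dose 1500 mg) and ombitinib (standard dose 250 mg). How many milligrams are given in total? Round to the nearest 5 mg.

600 mg

CrCl = (140 − 48) × 99.2 / (72 × 1.8) × 0.85 = 9126.4 / 129.60 × 0.85 ≈ 59.9 mL/min
CrCl ≈ 60 mL/min.
rilugliptin: 45–69 mL/min → 30% of 1500 mg = 450 mg.
ombitinib: 40–69 mL/min → 60% of 250 mg = 150 mg.
Total = 450 + 150 = 600 mg.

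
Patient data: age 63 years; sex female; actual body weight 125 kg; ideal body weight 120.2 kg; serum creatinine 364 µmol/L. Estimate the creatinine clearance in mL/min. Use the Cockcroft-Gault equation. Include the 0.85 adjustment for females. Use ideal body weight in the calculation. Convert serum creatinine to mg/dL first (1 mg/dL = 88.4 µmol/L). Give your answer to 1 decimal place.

SCr = 364 / 88.4 = 4.118 mg/dL
CrCl = (140 − 63) × 120.2 / (72 × 4.118) × 0.85 = 9255.4 / 296.50 × 0.85 ≈ 26.5 mL/min

26.5 mL/min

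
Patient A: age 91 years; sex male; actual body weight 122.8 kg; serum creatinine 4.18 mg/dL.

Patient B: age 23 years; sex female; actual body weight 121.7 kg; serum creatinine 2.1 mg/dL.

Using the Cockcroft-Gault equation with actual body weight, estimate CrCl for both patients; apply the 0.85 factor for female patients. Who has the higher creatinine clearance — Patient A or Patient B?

Patient B

Patient A: CrCl = (140 − 91) × 122.8 / (72 × 4.18) = 6017.2 / 300.96 ≈ 20.0 mL/min
Patient B: CrCl = (140 − 23) × 121.7 / (72 × 2.1) × 0.85 = 14238.9 / 151.20 × 0.85 ≈ 80.0 mL/min
20.0 vs 80.0 mL/min → Patient B is higher.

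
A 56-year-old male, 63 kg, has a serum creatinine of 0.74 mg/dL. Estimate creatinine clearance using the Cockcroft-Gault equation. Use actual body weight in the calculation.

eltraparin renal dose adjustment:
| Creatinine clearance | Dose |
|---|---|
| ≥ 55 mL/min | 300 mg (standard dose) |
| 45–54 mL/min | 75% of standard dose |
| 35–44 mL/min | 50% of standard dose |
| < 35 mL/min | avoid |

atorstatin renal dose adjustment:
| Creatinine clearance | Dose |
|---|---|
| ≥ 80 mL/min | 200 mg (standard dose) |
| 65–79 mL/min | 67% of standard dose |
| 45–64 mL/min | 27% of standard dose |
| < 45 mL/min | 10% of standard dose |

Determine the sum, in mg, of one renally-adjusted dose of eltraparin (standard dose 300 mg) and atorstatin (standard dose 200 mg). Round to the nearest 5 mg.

500 mg

CrCl = (140 − 56) × 63 / (72 × 0.74) = 5292.0 / 53.28 ≈ 99.3 mL/min
CrCl ≈ 99 mL/min.
eltraparin: ≥ 55 mL/min → 100% of 300 mg = 300 mg.
atorstatin: ≥ 80 mL/min → 100% of 200 mg = 200 mg.
Total = 300 + 200 = 500 mg.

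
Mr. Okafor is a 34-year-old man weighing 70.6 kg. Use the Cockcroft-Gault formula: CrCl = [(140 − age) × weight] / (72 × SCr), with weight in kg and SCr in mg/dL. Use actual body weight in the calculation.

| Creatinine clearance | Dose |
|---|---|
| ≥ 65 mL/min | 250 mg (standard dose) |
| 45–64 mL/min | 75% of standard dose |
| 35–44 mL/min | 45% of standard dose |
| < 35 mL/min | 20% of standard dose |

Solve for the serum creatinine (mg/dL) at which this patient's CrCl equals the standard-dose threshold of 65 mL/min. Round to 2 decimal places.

1.60 mg/dL

Standard dose requires CrCl ≥ 65 mL/min.
Set (140 − 34) × 70.6 / (72 × SCr) = 65
SCr = (140 − 34) × 70.6 / (72 × 65) = 1.599 mg/dL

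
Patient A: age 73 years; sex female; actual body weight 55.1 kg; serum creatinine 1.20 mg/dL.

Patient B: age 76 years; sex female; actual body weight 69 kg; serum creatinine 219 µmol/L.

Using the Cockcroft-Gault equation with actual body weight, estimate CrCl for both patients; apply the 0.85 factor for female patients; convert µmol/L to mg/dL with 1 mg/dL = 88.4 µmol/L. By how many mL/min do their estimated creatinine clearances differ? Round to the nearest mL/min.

15 mL/min

Patient A: CrCl = (140 − 73) × 55.1 / (72 × 1.2) × 0.85 = 3691.7 / 86.40 × 0.85 ≈ 36.3 mL/min
Patient B: SCr = 219 / 88.4 = 2.477 mg/dL
Patient B: CrCl = (140 − 76) × 69 / (72 × 2.477) × 0.85 = 4416.0 / 178.34 × 0.85 ≈ 21.0 mL/min
|36.3 − 21.0| = 15.3 mL/min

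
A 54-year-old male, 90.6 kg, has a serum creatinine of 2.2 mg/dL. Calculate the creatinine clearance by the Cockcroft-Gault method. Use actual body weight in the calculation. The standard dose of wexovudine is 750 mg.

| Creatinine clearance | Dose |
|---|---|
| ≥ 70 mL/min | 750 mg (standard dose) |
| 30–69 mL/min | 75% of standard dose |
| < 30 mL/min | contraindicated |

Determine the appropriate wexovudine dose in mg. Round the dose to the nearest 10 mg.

560 mg

CrCl = (140 − 54) × 90.6 / (72 × 2.2) = 7791.6 / 158.40 ≈ 49.2 mL/min
CrCl ≈ 49 mL/min → bracket 30–69 mL/min.
75% of 750 mg = 562.5 mg → 560 mg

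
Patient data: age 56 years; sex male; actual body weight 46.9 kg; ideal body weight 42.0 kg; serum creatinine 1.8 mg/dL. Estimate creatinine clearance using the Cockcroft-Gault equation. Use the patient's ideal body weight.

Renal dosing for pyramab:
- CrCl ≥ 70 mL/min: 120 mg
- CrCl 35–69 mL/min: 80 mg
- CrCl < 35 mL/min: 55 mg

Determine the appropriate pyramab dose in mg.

55 mg

CrCl = (140 − 56) × 42 / (72 × 1.8) = 3528.0 / 129.60 ≈ 27.2 mL/min
CrCl ≈ 27 mL/min → bracket < 35 mL/min.
Dose for this bracket: 55 mg.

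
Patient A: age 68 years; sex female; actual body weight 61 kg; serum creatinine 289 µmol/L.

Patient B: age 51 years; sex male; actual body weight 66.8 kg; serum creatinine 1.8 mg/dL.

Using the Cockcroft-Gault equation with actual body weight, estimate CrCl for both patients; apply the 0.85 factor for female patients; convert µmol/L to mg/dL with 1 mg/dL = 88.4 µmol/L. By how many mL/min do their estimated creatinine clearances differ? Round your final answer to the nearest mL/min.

Patient A: SCr = 289 / 88.4 = 3.269 mg/dL
Patient A: CrCl = (140 − 68) × 61 / (72 × 3.269) × 0.85 = 4392.0 / 235.37 × 0.85 ≈ 15.9 mL/min
Patient B: CrCl = (140 − 51) × 66.8 / (72 × 1.8) = 5945.2 / 129.60 ≈ 45.9 mL/min
|15.9 − 45.9| = 30.0 mL/min

30 mL/min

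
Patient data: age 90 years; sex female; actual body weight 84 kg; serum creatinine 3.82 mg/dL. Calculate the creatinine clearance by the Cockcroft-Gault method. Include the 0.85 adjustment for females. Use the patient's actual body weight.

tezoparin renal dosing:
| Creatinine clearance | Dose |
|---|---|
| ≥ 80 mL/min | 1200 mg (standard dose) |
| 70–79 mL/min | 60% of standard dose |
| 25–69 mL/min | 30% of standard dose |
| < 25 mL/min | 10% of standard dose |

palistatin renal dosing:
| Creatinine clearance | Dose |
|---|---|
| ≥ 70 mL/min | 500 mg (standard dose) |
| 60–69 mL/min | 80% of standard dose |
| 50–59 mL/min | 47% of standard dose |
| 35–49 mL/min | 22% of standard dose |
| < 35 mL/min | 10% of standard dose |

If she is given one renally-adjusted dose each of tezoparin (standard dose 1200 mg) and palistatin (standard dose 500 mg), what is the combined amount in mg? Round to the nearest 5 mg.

CrCl = (140 − 90) × 84 / (72 × 3.82) × 0.85 = 4200.0 / 275.04 × 0.85 ≈ 13.0 mL/min
CrCl ≈ 13 mL/min.
tezoparin: < 25 mL/min → 10% of 1200 mg = 120 mg.
palistatin: < 35 mL/min → 10% of 500 mg = 50 mg.
Total = 120 + 50 = 170 mg.

170 mg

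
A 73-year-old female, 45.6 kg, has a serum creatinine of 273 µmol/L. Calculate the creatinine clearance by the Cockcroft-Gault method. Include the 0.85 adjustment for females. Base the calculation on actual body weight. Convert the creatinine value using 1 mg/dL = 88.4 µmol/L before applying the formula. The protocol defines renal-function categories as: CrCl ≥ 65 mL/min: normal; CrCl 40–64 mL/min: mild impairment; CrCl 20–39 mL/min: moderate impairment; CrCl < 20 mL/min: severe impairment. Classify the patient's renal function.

severe impairment

SCr = 273 / 88.4 = 3.088 mg/dL
CrCl = (140 − 73) × 45.6 / (72 × 3.088) × 0.85 = 3055.2 / 222.34 × 0.85 ≈ 11.7 mL/min
12 mL/min falls in the 'severe impairment' range.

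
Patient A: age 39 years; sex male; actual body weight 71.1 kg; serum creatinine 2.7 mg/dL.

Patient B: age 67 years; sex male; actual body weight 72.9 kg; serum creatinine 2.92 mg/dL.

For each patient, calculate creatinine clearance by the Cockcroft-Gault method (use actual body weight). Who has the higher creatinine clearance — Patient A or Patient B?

Patient A

Patient A: CrCl = (140 − 39) × 71.1 / (72 × 2.7) = 7181.1 / 194.40 ≈ 36.9 mL/min
Patient B: CrCl = (140 − 67) × 72.9 / (72 × 2.92) = 5321.7 / 210.24 ≈ 25.3 mL/min
36.9 vs 25.3 mL/min → Patient A is higher.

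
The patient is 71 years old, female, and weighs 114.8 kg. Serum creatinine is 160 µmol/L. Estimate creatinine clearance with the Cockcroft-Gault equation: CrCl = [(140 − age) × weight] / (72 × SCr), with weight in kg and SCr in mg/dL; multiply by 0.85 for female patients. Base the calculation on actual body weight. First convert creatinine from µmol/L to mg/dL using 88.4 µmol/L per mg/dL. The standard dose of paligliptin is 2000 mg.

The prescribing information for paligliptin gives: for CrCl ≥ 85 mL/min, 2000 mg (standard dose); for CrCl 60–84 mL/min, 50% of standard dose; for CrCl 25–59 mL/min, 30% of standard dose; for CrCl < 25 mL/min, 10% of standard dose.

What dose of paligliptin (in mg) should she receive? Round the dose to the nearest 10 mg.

SCr = 160 / 88.4 = 1.81 mg/dL
CrCl = (140 − 71) × 114.8 / (72 × 1.81) × 0.85 = 7921.2 / 130.32 × 0.85 ≈ 51.7 mL/min
CrCl ≈ 52 mL/min → bracket 25–59 mL/min.
30% of 2000 mg = 600 mg

600 mg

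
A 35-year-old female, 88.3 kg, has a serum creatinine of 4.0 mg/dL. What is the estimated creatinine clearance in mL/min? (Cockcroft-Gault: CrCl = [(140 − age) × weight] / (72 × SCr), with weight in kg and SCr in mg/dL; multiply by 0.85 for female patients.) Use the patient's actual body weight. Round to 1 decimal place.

27.4 mL/min

CrCl = (140 − 35) × 88.3 / (72 × 4) × 0.85 = 9271.5 / 288.00 × 0.85 ≈ 27.4 mL/min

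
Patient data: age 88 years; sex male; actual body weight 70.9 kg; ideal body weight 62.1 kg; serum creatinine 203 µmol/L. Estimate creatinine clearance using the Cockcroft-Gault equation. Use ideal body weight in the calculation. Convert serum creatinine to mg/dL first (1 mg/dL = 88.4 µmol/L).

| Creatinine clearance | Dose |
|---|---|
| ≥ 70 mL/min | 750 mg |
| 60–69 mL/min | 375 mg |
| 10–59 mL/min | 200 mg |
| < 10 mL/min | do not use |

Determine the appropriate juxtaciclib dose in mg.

SCr = 203 / 88.4 = 2.296 mg/dL
CrCl = (140 − 88) × 62.1 / (72 × 2.296) = 3229.2 / 165.31 ≈ 19.5 mL/min
CrCl ≈ 20 mL/min → bracket 10–59 mL/min.
Dose for this bracket: 200 mg.

200 mg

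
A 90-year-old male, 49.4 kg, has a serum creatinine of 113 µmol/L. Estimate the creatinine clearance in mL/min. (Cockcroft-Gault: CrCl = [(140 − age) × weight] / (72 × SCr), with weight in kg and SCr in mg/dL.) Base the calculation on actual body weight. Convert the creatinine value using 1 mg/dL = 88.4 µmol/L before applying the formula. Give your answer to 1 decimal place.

SCr = 113 / 88.4 = 1.278 mg/dL
CrCl = (140 − 90) × 49.4 / (72 × 1.278) = 2470.0 / 92.02 ≈ 26.8 mL/min

26.8 mL/min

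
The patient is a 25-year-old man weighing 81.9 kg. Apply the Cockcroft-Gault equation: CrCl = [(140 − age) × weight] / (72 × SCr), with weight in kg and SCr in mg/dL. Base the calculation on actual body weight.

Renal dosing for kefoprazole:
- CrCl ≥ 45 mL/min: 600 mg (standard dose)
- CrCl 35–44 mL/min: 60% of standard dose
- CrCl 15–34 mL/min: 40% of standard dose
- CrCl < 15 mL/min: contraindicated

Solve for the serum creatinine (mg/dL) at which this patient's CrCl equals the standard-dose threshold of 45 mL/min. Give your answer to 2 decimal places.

Standard dose requires CrCl ≥ 45 mL/min.
Set (140 − 25) × 81.9 / (72 × SCr) = 45
SCr = (140 − 25) × 81.9 / (72 × 45) = 2.907 mg/dL

2.91 mg/dL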